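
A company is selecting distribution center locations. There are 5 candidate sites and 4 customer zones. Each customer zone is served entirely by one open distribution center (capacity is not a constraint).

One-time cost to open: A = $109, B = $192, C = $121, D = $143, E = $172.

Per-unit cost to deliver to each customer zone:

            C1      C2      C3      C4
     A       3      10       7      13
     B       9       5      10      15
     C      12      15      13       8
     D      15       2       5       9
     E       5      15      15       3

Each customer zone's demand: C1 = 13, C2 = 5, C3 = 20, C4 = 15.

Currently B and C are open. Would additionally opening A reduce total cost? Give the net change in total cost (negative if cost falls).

Yes — net change −29 (cost falls by 29).

Current service cost with {B, C}: 462.
Adding A: each customer zone re-picks its cheapest; new service cost 324, saving 138.
Extra fixed cost: 109. Net change = 109 − 138 = -29.
(Totals: 775 → 746.)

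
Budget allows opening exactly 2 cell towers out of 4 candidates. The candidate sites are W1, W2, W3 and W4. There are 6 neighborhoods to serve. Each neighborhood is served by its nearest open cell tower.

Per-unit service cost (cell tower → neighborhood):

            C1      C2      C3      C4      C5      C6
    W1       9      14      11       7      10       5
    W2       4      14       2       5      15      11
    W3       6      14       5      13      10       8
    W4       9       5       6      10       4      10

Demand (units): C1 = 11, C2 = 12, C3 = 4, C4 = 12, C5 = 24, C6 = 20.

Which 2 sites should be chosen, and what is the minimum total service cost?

Choose W1 and W4; total service cost 463.

With exactly 2 open, each neighborhood uses its cheapest among the chosen.
{W1, W4}: C1→W1 9·11=99, C2→W4 5·12=60, C3→W4 6·4=24, C4→W1 7·12=84, C5→W4 4·24=96, C6→W1 5·20=100. Service cost 463.
{W2, W4}: service cost 468
{W3, W4}: service cost 522
Among all 6 size-2 choices, {W1, W4} is lowest.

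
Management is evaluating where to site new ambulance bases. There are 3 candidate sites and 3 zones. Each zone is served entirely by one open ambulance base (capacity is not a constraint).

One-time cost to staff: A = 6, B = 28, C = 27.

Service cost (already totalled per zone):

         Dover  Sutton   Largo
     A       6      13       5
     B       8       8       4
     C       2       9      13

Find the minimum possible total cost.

Minimum total cost: 30

For any fixed open set, each zone goes to its cheapest open site; total = fixed + service.
{A}: Dover→A 6, Sutton→A 13, Largo→A 5. Service 24; fixed 6; total 30.
{B}: service 20 + fixed 28 = 48
{A, C}: Dover→C 2, Sutton→C 9, Largo→A 5. Service 16; fixed 33; total 49.
{A, B, C}: service 14 + fixed 61 = 75
No other subset beats 30.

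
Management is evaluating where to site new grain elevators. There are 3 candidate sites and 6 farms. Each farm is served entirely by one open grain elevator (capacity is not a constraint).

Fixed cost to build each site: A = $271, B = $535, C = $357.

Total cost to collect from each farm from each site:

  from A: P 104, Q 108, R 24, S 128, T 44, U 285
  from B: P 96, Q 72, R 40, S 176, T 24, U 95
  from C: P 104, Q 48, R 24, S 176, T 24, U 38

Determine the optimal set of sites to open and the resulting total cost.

For any fixed open set, each farm goes to its cheapest open site; total = fixed + service.
{C}: P→C 104, Q→C 48, R→C 24, S→C 176, T→C 24, U→C 38. Service 414; fixed 357; total 771.
{A}: P→A 104, Q→A 108, R→A 24, S→A 128, T→A 44, U→A 285. Service 693; fixed 271; total 964.
{A, C}: P→A 104, Q→C 48, R→A 24, S→A 128, T→C 24, U→C 38. Service 366; fixed 628; total 994.
{A, B, C}: service 358 + fixed 1163 = 1521
(All 7 nonempty subsets were checked; C only is lowest.)

Open C only; minimum total cost 771.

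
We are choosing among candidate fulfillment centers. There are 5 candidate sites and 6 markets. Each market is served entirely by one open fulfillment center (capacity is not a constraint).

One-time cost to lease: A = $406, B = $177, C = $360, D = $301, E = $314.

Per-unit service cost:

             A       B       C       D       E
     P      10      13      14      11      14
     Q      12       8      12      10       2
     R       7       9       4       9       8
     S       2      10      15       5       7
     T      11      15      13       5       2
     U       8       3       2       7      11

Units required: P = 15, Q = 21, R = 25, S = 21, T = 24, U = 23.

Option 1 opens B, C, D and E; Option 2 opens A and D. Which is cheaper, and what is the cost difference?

Option 2 is cheaper by 93.

Option 1: {B, C, D, E}: P→D 11·15=165, Q→E 2·21=42, R→C 4·25=100, S→D 5·21=105, T→E 2·24=48, U→C 2·23=46. Service 506; fixed 1152; total 1658.
Option 2: {A, D}: P→A 10·15=150, Q→D 10·21=210, R→A 7·25=175, S→A 2·21=42, T→D 5·24=120, U→D 7·23=161. Service 858; fixed 707; total 1565.
Difference: |1658 − 1565| = 93.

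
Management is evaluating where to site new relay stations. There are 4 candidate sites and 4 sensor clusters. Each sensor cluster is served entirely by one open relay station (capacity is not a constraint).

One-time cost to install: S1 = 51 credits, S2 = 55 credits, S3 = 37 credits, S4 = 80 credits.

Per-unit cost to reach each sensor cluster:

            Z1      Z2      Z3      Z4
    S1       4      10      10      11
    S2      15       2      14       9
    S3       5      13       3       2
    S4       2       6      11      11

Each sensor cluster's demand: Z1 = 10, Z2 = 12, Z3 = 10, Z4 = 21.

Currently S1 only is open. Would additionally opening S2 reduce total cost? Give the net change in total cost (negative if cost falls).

Current service cost with {S1}: 491.
Adding S2: each sensor cluster re-picks its cheapest; new service cost 353, saving 138.
Extra fixed cost: 55. Net change = 55 − 138 = -83.
(Totals: 542 → 459.)

Yes — net change −83 (cost falls by 83).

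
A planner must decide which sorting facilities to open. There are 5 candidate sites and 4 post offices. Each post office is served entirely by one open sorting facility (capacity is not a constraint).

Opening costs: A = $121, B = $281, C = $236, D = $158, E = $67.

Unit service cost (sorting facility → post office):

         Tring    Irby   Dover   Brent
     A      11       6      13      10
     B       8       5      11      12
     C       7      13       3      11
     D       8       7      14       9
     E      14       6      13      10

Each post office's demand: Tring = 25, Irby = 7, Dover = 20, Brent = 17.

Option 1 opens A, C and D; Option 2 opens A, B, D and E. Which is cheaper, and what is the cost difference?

Option 1 is cheaper by 290.

Option 1: {A, C, D}: Tring→C 7·25=175, Irby→A 6·7=42, Dover→C 3·20=60, Brent→D 9·17=153. Service 430; fixed 515; total 945.
Option 2: {A, B, D, E}: Tring→B 8·25=200, Irby→B 5·7=35, Dover→B 11·20=220, Brent→D 9·17=153. Service 608; fixed 627; total 1235.
Difference: |945 − 1235| = 290.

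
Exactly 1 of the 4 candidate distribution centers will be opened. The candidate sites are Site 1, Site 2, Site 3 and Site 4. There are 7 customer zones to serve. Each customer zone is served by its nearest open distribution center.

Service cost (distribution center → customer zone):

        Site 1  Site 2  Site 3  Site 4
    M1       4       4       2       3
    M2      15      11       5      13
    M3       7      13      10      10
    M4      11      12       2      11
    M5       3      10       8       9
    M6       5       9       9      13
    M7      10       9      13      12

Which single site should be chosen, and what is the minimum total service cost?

Choose Site 3 only; total service cost 49.

With exactly 1 open, each customer zone uses its cheapest among the chosen.
{Site 3}: M1→Site 3 2, M2→Site 3 5, M3→Site 3 10, M4→Site 3 2, M5→Site 3 8, M6→Site 3 9, M7→Site 3 13. Service cost 49.
{Site 1}: service cost 55
{Site 2}: service cost 68
Among all 4 size-1 choices, {Site 3} is lowest.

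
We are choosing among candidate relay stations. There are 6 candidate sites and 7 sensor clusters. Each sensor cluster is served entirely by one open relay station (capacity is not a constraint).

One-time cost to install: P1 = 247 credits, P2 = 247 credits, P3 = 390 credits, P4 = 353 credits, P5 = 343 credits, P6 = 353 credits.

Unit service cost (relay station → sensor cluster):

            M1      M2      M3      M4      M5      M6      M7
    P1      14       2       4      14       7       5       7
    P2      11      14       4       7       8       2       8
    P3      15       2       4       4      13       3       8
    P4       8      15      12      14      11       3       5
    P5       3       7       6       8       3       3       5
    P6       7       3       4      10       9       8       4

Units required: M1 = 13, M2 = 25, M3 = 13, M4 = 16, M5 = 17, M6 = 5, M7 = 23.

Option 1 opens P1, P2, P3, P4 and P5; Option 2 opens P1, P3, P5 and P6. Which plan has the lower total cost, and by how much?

Option 2 is cheaper by 265.

Option 1: {P1, P2, P3, P4, P5}: M1→P5 3·13=39, M2→P1 2·25=50, M3→P1 4·13=52, M4→P3 4·16=64, M5→P5 3·17=51, M6→P2 2·5=10, M7→P4 5·23=115. Service 381; fixed 1580; total 1961.
Option 2: {P1, P3, P5, P6}: M1→P5 3·13=39, M2→P1 2·25=50, M3→P1 4·13=52, M4→P3 4·16=64, M5→P5 3·17=51, M6→P3 3·5=15, M7→P6 4·23=92. Service 363; fixed 1333; total 1696.
Difference: |1961 − 1696| = 265.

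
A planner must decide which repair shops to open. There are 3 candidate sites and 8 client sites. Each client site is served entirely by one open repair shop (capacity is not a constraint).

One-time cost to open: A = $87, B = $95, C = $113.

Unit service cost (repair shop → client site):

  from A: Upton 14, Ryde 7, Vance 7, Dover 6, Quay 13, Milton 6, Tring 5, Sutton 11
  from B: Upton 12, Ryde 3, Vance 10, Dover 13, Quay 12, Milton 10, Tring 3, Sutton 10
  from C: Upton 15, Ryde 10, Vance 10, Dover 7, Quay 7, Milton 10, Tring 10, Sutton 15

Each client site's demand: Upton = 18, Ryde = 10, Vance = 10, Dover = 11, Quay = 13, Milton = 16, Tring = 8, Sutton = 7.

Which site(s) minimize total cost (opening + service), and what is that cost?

Open A and B; minimum total cost 910.

For any fixed open set, each client site goes to its cheapest open site; total = fixed + service.
{A, B}: Upton→B 12·18=216, Ryde→B 3·10=30, Vance→A 7·10=70, Dover→A 6·11=66, Quay→B 12·13=156, Milton→A 6·16=96, Tring→B 3·8=24, Sutton→B 10·7=70. Service 728; fixed 182; total 910.
{A}: service 840 + fixed 87 = 927
{A, B, C}: service 663 + fixed 295 = 958
(All 7 nonempty subsets were checked; A and B is lowest.)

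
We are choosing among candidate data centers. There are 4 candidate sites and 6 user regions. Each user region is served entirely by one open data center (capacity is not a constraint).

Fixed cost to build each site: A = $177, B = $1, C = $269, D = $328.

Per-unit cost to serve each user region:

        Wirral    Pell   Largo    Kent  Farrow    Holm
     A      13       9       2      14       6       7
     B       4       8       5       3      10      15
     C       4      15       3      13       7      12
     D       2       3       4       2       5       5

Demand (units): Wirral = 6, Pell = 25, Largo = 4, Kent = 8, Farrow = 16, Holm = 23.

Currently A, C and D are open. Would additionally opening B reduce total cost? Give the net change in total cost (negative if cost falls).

No — net change +1 (cost rises by 1).

Current service cost with {A, C, D}: 306.
Adding B: each user region re-picks its cheapest; new service cost 306, saving 0.
Extra fixed cost: 1. Net change = 1 − 0 = 1.
(Totals: 1080 → 1081.)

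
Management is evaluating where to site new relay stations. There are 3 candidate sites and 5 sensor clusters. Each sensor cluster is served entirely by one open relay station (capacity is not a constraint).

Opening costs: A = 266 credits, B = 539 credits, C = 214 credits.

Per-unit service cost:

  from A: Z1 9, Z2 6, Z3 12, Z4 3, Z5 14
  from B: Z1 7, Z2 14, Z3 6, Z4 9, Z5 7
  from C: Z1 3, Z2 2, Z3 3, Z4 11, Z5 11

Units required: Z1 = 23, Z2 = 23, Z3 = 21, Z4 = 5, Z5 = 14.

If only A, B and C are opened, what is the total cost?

Each sensor cluster is assigned to its cheapest site among the open ones.
{A, B, C}: Z1→C 3·23=69, Z2→C 2·23=46, Z3→C 3·21=63, Z4→A 3·5=15, Z5→B 7·14=98. Service 291; fixed 1019; total 1310.

Total cost: 1310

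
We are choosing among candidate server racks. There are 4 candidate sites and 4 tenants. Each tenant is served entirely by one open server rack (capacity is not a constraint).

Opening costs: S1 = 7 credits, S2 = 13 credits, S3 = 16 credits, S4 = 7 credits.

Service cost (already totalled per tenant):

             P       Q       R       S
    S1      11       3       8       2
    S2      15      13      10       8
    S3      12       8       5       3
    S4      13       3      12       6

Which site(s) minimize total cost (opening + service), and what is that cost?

Open S1 only; minimum total cost 31.

For any fixed open set, each tenant goes to its cheapest open site; total = fixed + service.
{S1}: P→S1 11, Q→S1 3, R→S1 8, S→S1 2. Service 24; fixed 7; total 31.
{S1, S4}: service 24 + fixed 14 = 38
{S4}: service 34 + fixed 7 = 41
{S1, S2, S3, S4}: service 21 + fixed 43 = 64
(All 15 nonempty subsets were checked; S1 only is lowest.)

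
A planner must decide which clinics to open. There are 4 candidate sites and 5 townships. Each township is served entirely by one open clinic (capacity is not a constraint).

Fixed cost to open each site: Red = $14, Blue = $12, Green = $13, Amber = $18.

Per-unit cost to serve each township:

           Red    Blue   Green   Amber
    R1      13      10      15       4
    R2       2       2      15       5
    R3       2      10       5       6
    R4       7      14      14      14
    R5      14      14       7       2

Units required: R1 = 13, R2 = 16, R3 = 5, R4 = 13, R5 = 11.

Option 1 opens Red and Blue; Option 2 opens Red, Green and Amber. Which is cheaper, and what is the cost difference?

Option 2 is cheaper by 191.

Option 1: {Red, Blue}: R1→Blue 10·13=130, R2→Red 2·16=32, R3→Red 2·5=10, R4→Red 7·13=91, R5→Red 14·11=154. Service 417; fixed 26; total 443.
Option 2: {Red, Green, Amber}: R1→Amber 4·13=52, R2→Red 2·16=32, R3→Red 2·5=10, R4→Red 7·13=91, R5→Amber 2·11=22. Service 207; fixed 45; total 252.
Difference: |443 − 252| = 191.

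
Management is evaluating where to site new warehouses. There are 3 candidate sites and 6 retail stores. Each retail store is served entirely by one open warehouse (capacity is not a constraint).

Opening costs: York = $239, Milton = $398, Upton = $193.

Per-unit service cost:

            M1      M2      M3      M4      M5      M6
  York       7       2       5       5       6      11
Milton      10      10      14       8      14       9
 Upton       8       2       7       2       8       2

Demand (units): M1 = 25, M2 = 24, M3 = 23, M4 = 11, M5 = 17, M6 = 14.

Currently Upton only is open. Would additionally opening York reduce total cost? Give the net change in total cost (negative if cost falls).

No — net change +134 (cost rises by 134).

Current service cost with {Upton}: 595.
Adding York: each retail store re-picks its cheapest; new service cost 490, saving 105.
Extra fixed cost: 239. Net change = 239 − 105 = 134.
(Totals: 788 → 922.)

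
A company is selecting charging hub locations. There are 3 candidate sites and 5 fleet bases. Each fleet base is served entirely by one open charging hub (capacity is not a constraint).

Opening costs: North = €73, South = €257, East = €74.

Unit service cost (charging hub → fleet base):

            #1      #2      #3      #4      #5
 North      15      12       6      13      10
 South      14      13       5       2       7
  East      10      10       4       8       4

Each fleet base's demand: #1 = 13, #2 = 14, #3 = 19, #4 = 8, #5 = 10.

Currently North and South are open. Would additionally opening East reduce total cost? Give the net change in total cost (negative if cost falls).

Current service cost with {North, South}: 531.
Adding East: each fleet base re-picks its cheapest; new service cost 402, saving 129.
Extra fixed cost: 74. Net change = 74 − 129 = -55.
(Totals: 861 → 806.)

Yes — net change −55 (cost falls by 55).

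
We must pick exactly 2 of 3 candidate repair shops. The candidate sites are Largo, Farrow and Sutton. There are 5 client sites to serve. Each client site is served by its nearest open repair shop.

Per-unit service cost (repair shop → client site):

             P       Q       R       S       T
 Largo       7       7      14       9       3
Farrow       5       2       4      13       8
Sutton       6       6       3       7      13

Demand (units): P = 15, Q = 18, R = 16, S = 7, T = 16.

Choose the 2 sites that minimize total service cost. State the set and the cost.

With exactly 2 open, each client site uses its cheapest among the chosen.
{Largo, Farrow}: P→Farrow 5·15=75, Q→Farrow 2·18=36, R→Farrow 4·16=64, S→Largo 9·7=63, T→Largo 3·16=48. Service cost 286.
{Farrow, Sutton}: service cost 336
{Largo, Sutton}: service cost 343
Among all 3 size-2 choices, {Largo, Farrow} is lowest.

Choose Largo and Farrow; total service cost 286.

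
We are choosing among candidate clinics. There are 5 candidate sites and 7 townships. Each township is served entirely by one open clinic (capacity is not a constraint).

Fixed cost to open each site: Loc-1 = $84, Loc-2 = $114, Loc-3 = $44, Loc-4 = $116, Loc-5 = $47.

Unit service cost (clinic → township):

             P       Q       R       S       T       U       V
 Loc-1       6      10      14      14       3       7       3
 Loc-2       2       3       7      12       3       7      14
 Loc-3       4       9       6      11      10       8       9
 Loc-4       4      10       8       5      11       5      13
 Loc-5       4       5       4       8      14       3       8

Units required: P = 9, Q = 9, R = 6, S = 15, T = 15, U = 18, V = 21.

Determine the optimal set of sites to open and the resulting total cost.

Open Loc-1 and Loc-5; minimum total cost 518.

For any fixed open set, each township goes to its cheapest open site; total = fixed + service.
{Loc-1, Loc-5}: P→Loc-5 4·9=36, Q→Loc-5 5·9=45, R→Loc-5 4·6=24, S→Loc-5 8·15=120, T→Loc-1 3·15=45, U→Loc-5 3·18=54, V→Loc-1 3·21=63. Service 387; fixed 131; total 518.
{Loc-1, Loc-3, Loc-5}: P→Loc-3 4·9=36, Q→Loc-5 5·9=45, R→Loc-5 4·6=24, S→Loc-5 8·15=120, T→Loc-1 3·15=45, U→Loc-5 3·18=54, V→Loc-1 3·21=63. Service 387; fixed 175; total 562.
{Loc-1, Loc-4, Loc-5}: P→Loc-4 4·9=36, Q→Loc-5 5·9=45, R→Loc-5 4·6=24, S→Loc-4 5·15=75, T→Loc-1 3·15=45, U→Loc-5 3·18=54, V→Loc-1 3·21=63. Service 342; fixed 247; total 589.
{Loc-1, Loc-2, Loc-3, Loc-4, Loc-5}: P→Loc-2 2·9=18, Q→Loc-2 3·9=27, R→Loc-5 4·6=24, S→Loc-4 5·15=75, T→Loc-1 3·15=45, U→Loc-5 3·18=54, V→Loc-1 3·21=63. Service 306; fixed 405; total 711.
No other subset beats 518.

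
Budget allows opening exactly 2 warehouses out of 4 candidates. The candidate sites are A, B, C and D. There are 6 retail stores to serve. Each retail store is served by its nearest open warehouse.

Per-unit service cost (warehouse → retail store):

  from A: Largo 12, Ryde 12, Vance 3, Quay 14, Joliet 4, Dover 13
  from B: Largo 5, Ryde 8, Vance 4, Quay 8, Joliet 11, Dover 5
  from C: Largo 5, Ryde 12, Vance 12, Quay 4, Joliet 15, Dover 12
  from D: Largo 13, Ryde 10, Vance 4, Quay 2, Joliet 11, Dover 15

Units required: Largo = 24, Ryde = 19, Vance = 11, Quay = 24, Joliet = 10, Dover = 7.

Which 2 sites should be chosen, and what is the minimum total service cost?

Choose B and D; total service cost 509.

With exactly 2 open, each retail store uses its cheapest among the chosen.
{B, D}: Largo→B 5·24=120, Ryde→B 8·19=152, Vance→B 4·11=44, Quay→D 2·24=48, Joliet→B 11·10=110, Dover→B 5·7=35. Service cost 509.
{B, C}: service cost 557
{A, B}: service cost 572
Among all 6 size-2 choices, {B, D} is lowest.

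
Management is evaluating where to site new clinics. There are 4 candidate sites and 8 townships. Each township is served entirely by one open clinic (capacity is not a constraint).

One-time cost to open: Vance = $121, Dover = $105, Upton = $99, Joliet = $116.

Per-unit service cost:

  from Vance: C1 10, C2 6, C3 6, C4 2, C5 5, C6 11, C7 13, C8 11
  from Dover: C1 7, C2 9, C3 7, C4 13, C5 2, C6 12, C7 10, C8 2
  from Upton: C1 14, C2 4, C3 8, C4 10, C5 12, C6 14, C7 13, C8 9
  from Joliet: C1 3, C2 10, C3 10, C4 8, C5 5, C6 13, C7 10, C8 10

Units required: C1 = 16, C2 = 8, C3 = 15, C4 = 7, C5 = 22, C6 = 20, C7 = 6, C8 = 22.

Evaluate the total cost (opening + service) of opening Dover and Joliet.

Each township is assigned to its cheapest site among the open ones.
{Dover, Joliet}: C1→Joliet 3·16=48, C2→Dover 9·8=72, C3→Dover 7·15=105, C4→Joliet 8·7=56, C5→Dover 2·22=44, C6→Dover 12·20=240, C7→Dover 10·6=60, C8→Dover 2·22=44. Service 669; fixed 221; total 890.

Total cost: 890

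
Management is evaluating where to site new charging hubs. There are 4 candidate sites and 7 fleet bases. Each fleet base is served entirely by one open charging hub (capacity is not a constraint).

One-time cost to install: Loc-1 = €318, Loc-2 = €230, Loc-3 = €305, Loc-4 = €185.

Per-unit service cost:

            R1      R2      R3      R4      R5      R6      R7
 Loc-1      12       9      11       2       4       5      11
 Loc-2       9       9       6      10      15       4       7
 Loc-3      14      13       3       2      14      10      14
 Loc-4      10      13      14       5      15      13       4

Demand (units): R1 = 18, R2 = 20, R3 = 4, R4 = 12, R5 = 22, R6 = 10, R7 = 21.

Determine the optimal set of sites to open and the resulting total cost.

Open Loc-1 only; minimum total cost 1151.

For any fixed open set, each fleet base goes to its cheapest open site; total = fixed + service.
{Loc-1}: R1→Loc-1 12·18=216, R2→Loc-1 9·20=180, R3→Loc-1 11·4=44, R4→Loc-1 2·12=24, R5→Loc-1 4·22=88, R6→Loc-1 5·10=50, R7→Loc-1 11·21=231. Service 833; fixed 318; total 1151.
{Loc-1, Loc-4}: R1→Loc-4 10·18=180, R2→Loc-1 9·20=180, R3→Loc-1 11·4=44, R4→Loc-1 2·12=24, R5→Loc-1 4·22=88, R6→Loc-1 5·10=50, R7→Loc-4 4·21=84. Service 650; fixed 503; total 1153.
{Loc-1, Loc-2}: R1→Loc-2 9·18=162, R2→Loc-1 9·20=180, R3→Loc-2 6·4=24, R4→Loc-1 2·12=24, R5→Loc-1 4·22=88, R6→Loc-2 4·10=40, R7→Loc-2 7·21=147. Service 665; fixed 548; total 1213.
{Loc-1, Loc-2, Loc-3, Loc-4}: R1→Loc-2 9·18=162, R2→Loc-1 9·20=180, R3→Loc-3 3·4=12, R4→Loc-1 2·12=24, R5→Loc-1 4·22=88, R6→Loc-2 4·10=40, R7→Loc-4 4·21=84. Service 590; fixed 1038; total 1628.
No other subset beats 1151.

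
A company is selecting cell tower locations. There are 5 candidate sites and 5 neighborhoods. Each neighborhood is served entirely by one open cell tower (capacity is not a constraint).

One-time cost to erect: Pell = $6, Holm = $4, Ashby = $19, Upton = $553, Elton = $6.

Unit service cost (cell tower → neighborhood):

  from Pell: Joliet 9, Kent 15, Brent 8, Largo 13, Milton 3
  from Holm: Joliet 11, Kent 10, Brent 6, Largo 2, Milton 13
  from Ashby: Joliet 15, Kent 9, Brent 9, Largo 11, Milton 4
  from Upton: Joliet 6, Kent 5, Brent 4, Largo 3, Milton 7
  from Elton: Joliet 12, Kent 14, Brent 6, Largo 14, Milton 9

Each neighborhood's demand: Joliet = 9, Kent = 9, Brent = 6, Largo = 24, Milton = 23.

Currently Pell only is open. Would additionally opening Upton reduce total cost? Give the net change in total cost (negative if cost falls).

No — net change +172 (cost rises by 172).

Current service cost with {Pell}: 645.
Adding Upton: each neighborhood re-picks its cheapest; new service cost 264, saving 381.
Extra fixed cost: 553. Net change = 553 − 381 = 172.
(Totals: 651 → 823.)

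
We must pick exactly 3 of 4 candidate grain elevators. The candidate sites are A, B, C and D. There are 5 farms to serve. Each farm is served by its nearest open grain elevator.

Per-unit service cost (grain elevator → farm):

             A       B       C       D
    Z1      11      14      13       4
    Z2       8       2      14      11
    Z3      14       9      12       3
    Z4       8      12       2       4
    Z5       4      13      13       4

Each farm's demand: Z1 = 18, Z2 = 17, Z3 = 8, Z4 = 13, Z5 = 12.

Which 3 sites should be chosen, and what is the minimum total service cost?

Choose B, C and D; total service cost 204.

With exactly 3 open, each farm uses its cheapest among the chosen.
{B, C, D}: Z1→D 4·18=72, Z2→B 2·17=34, Z3→D 3·8=24, Z4→C 2·13=26, Z5→D 4·12=48. Service cost 204.
{A, B, D}: service cost 230
{A, C, D}: service cost 306
Among all 4 size-3 choices, {B, C, D} is lowest.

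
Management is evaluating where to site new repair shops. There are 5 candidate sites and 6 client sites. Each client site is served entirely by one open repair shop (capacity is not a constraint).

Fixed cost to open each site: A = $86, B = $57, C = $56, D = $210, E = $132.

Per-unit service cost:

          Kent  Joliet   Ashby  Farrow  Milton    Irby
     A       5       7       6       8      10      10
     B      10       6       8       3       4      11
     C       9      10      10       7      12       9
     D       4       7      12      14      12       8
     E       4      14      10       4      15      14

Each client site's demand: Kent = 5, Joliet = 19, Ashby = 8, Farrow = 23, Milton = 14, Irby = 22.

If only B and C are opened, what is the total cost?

Total cost: 659

Each client site is assigned to its cheapest site among the open ones.
{B, C}: Kent→C 9·5=45, Joliet→B 6·19=114, Ashby→B 8·8=64, Farrow→B 3·23=69, Milton→B 4·14=56, Irby→C 9·22=198. Service 546; fixed 113; total 659.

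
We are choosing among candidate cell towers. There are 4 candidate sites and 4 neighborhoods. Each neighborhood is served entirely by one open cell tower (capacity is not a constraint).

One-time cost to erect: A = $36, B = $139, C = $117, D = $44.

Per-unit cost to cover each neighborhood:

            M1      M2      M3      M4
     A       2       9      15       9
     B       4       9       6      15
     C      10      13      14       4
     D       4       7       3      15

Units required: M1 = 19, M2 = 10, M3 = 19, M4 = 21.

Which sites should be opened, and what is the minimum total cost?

For any fixed open set, each neighborhood goes to its cheapest open site; total = fixed + service.
{A, D}: M1→A 2·19=38, M2→D 7·10=70, M3→D 3·19=57, M4→A 9·21=189. Service 354; fixed 80; total 434.
{A, C, D}: service 249 + fixed 197 = 446
{C, D}: M1→D 4·19=76, M2→D 7·10=70, M3→D 3·19=57, M4→C 4·21=84. Service 287; fixed 161; total 448.
{A, B, C, D}: service 249 + fixed 336 = 585
No other subset beats 434.

Open A and D; minimum total cost 434.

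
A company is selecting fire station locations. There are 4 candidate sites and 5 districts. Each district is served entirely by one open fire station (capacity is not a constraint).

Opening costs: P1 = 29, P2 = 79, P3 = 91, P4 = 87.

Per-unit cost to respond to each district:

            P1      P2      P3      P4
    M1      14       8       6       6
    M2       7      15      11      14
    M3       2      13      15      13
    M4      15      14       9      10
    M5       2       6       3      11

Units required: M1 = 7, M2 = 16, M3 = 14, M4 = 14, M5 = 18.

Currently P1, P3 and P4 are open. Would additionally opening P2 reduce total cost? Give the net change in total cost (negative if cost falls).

No — net change +79 (cost rises by 79).

Current service cost with {P1, P3, P4}: 344.
Adding P2: each district re-picks its cheapest; new service cost 344, saving 0.
Extra fixed cost: 79. Net change = 79 − 0 = 79.
(Totals: 551 → 630.)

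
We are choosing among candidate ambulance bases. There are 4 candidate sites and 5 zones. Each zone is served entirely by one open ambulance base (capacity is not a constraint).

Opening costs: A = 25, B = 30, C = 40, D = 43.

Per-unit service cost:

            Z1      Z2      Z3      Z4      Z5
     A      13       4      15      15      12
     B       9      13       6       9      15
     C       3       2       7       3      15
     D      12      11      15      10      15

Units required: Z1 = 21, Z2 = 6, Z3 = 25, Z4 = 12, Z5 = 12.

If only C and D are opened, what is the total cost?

Each zone is assigned to its cheapest site among the open ones.
{C, D}: Z1→C 3·21=63, Z2→C 2·6=12, Z3→C 7·25=175, Z4→C 3·12=36, Z5→C 15·12=180. Service 466; fixed 83; total 549.

Total cost: 549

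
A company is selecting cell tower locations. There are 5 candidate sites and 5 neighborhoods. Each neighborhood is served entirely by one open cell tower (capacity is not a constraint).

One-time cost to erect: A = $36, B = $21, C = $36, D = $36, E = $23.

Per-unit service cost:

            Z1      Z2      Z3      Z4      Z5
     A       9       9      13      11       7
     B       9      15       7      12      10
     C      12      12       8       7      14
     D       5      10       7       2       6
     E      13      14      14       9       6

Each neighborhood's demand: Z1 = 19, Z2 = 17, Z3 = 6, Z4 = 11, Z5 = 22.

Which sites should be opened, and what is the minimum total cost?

Open D only; minimum total cost 497.

For any fixed open set, each neighborhood goes to its cheapest open site; total = fixed + service.
{D}: Z1→D 5·19=95, Z2→D 10·17=170, Z3→D 7·6=42, Z4→D 2·11=22, Z5→D 6·22=132. Service 461; fixed 36; total 497.
{A, D}: Z1→D 5·19=95, Z2→A 9·17=153, Z3→D 7·6=42, Z4→D 2·11=22, Z5→D 6·22=132. Service 444; fixed 72; total 516.
{B, D}: Z1→D 5·19=95, Z2→D 10·17=170, Z3→B 7·6=42, Z4→D 2·11=22, Z5→D 6·22=132. Service 461; fixed 57; total 518.
{A, B, C, D, E}: Z1→D 5·19=95, Z2→A 9·17=153, Z3→B 7·6=42, Z4→D 2·11=22, Z5→D 6·22=132. Service 444; fixed 152; total 596.
No other subset beats 497.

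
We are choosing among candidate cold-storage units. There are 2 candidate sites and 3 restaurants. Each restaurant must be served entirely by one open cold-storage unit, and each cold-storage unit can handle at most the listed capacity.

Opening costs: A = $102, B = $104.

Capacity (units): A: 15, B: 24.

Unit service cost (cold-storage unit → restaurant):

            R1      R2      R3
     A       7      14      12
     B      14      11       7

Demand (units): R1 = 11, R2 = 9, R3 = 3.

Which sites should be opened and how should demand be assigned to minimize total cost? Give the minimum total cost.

Minimum total cost: 378

Open {B}: R1→B 14·11=154, R2→B 11·9=99, R3→B 7·3=21.
Loads: B carries 23/24. Service 274; fixed 104; total 378.
Next best feasible plan costs 403.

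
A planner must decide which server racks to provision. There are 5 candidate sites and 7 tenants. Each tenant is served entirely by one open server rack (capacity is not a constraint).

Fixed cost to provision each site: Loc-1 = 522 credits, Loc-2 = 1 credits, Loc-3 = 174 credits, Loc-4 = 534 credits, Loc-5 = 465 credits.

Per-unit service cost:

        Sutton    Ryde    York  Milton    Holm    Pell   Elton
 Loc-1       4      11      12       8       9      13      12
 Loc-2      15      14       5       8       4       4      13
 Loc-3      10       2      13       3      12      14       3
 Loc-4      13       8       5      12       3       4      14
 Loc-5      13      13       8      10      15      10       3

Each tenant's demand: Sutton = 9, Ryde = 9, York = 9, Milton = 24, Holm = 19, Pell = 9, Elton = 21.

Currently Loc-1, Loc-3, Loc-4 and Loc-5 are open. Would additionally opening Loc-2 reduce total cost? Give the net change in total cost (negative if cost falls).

Current service cost with {Loc-1, Loc-3, Loc-4, Loc-5}: 327.
Adding Loc-2: each tenant re-picks its cheapest; new service cost 327, saving 0.
Extra fixed cost: 1. Net change = 1 − 0 = 1.
(Totals: 2022 → 2023.)

No — net change +1 (cost rises by 1).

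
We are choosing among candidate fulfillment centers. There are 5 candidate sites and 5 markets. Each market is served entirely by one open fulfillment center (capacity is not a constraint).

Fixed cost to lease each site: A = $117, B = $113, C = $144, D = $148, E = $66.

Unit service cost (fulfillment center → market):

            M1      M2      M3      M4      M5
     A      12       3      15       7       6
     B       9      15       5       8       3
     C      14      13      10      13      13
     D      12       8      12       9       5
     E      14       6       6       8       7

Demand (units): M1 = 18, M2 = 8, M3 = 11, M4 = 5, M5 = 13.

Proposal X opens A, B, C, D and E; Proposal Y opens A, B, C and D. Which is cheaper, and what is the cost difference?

Proposal Y is cheaper by 66.

Proposal X: {A, B, C, D, E}: M1→B 9·18=162, M2→A 3·8=24, M3→B 5·11=55, M4→A 7·5=35, M5→B 3·13=39. Service 315; fixed 588; total 903.
Proposal Y: {A, B, C, D}: M1→B 9·18=162, M2→A 3·8=24, M3→B 5·11=55, M4→A 7·5=35, M5→B 3·13=39. Service 315; fixed 522; total 837.
Difference: |903 − 837| = 66.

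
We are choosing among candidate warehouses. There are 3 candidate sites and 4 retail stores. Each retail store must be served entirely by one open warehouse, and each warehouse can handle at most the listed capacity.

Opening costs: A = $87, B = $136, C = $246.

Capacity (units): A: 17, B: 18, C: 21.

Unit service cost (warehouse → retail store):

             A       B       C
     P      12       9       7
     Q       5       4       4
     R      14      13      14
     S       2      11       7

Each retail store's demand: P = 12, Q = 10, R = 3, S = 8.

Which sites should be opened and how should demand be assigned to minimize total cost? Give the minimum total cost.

Minimum total cost: 537

Open {A, B}: P→A 12·12=144, Q→B 4·10=40, R→A 14·3=42, S→B 11·8=88.
Loads: A carries 15/17, B carries 18/18. Service 314; fixed 223; total 537.
Next best feasible plan costs 565.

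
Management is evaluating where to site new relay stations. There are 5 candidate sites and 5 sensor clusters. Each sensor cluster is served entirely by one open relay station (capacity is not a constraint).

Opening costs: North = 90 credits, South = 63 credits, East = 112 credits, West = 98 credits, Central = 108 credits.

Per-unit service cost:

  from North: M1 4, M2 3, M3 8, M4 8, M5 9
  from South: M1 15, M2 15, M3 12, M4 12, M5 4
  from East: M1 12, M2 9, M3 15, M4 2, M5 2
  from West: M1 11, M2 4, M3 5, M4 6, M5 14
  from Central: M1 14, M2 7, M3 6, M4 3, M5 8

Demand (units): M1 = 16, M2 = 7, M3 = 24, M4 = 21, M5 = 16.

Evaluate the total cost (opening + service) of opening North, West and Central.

Each sensor cluster is assigned to its cheapest site among the open ones.
{North, West, Central}: M1→North 4·16=64, M2→North 3·7=21, M3→West 5·24=120, M4→Central 3·21=63, M5→Central 8·16=128. Service 396; fixed 296; total 692.

Total cost: 692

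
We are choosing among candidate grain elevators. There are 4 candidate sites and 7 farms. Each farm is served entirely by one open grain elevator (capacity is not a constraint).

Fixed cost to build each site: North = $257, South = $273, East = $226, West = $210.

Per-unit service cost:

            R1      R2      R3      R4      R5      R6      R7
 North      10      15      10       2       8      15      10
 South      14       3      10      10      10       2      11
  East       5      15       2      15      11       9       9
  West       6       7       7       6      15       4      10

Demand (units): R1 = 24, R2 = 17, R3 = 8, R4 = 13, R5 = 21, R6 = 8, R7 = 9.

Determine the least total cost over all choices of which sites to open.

Minimum total cost: 1044

For any fixed open set, each farm goes to its cheapest open site; total = fixed + service.
{West}: R1→West 6·24=144, R2→West 7·17=119, R3→West 7·8=56, R4→West 6·13=78, R5→West 15·21=315, R6→West 4·8=32, R7→West 10·9=90. Service 834; fixed 210; total 1044.
{North, West}: R1→West 6·24=144, R2→West 7·17=119, R3→West 7·8=56, R4→North 2·13=26, R5→North 8·21=168, R6→West 4·8=32, R7→North 10·9=90. Service 635; fixed 467; total 1102.
{East, West}: service 677 + fixed 436 = 1113
{North, South, East, West}: service 478 + fixed 966 = 1444
No other subset beats 1044.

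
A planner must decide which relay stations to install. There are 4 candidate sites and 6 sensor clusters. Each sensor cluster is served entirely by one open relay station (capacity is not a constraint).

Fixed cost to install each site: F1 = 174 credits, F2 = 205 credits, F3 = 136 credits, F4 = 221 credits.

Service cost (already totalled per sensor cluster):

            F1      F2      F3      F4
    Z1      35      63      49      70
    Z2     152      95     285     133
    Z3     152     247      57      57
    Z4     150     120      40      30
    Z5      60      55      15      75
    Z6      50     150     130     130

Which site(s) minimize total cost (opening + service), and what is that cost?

For any fixed open set, each sensor cluster goes to its cheapest open site; total = fixed + service.
{F1, F3}: Z1→F1 35, Z2→F1 152, Z3→F3 57, Z4→F3 40, Z5→F3 15, Z6→F1 50. Service 349; fixed 310; total 659.
{F3}: Z1→F3 49, Z2→F3 285, Z3→F3 57, Z4→F3 40, Z5→F3 15, Z6→F3 130. Service 576; fixed 136; total 712.
{F4}: Z1→F4 70, Z2→F4 133, Z3→F4 57, Z4→F4 30, Z5→F4 75, Z6→F4 130. Service 495; fixed 221; total 716.
{F1, F2, F3, F4}: service 282 + fixed 736 = 1018
No other subset beats 659.

Open F1 and F3; minimum total cost 659.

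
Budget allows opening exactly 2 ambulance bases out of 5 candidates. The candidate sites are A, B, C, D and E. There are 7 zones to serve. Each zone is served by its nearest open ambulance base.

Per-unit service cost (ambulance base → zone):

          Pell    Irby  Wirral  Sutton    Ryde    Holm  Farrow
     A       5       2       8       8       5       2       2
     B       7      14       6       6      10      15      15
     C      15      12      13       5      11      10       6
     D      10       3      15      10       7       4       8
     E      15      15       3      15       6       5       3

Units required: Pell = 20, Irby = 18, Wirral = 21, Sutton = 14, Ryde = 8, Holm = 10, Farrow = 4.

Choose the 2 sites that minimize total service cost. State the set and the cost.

With exactly 2 open, each zone uses its cheapest among the chosen.
{A, E}: Pell→A 5·20=100, Irby→A 2·18=36, Wirral→E 3·21=63, Sutton→A 8·14=112, Ryde→A 5·8=40, Holm→A 2·10=20, Farrow→A 2·4=8. Service cost 379.
{A, B}: service cost 414
{A, C}: service cost 442
Among all 10 size-2 choices, {A, E} is lowest.

Choose A and E; total service cost 379.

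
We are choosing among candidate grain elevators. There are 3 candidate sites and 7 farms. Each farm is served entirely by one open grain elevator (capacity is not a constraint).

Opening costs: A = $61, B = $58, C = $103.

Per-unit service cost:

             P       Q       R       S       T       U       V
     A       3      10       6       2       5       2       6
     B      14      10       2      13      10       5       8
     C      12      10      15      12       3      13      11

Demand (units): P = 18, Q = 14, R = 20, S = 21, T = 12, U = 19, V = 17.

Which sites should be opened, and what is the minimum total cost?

Open A and B; minimum total cost 595.

For any fixed open set, each farm goes to its cheapest open site; total = fixed + service.
{A, B}: P→A 3·18=54, Q→A 10·14=140, R→B 2·20=40, S→A 2·21=42, T→A 5·12=60, U→A 2·19=38, V→A 6·17=102. Service 476; fixed 119; total 595.
{A}: service 556 + fixed 61 = 617
{A, B, C}: P→A 3·18=54, Q→A 10·14=140, R→B 2·20=40, S→A 2·21=42, T→C 3·12=36, U→A 2·19=38, V→A 6·17=102. Service 452; fixed 222; total 674.
{B}: service 1056 + fixed 58 = 1114
(All 7 nonempty subsets were checked; A and B is lowest.)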